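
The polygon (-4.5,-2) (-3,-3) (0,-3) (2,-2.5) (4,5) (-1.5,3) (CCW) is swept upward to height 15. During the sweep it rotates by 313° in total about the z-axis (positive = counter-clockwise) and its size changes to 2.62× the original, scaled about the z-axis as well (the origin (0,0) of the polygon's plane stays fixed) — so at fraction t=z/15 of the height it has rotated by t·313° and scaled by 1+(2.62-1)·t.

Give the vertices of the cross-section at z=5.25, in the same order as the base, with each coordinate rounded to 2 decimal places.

Cross-section at z=5.25: (5.31,-5.60) (6.00,-2.86) (4.43,1.57) (2.64,4.26) (-9.48,3.28) (-3.64,-3.79)

t = z/height = 5.25/15 = 0.35
s = 1 + (scale-1)·z/height = 1 + (2.62-1)·5.25/15 = 1.567000
θ = twist·z/height = 313°·5.25/15 = 109.5500° = 1.912008 rad
cos θ = -0.334629, sin θ = 0.942350 (intermediates below are computed at full precision and shown rounded to 5 d.p.)
v1: (-4.5,-2) → rotate → (3.39053,-3.57132) → ×s → (5.31296,-5.59625) → (5.31,-5.60)
v2: (-3,-3) → rotate → (3.83094,-1.82316) → ×s → (6.00308,-2.85689) → (6.00,-2.86)
v3: (0,-3) → rotate → (2.82705,1.00389) → ×s → (4.42999,1.57309) → (4.43,1.57)
v4: (2,-2.5) → rotate → (1.68662,2.72127) → ×s → (2.64293,4.26423) → (2.64,4.26)
v5: (4,5) → rotate → (-6.05027,2.09625) → ×s → (-9.48077,3.28483) → (-9.48,3.28)
v6: (-1.5,3) → rotate → (-2.32511,-2.41741) → ×s → (-3.64344,-3.78809) → (-3.64,-3.79)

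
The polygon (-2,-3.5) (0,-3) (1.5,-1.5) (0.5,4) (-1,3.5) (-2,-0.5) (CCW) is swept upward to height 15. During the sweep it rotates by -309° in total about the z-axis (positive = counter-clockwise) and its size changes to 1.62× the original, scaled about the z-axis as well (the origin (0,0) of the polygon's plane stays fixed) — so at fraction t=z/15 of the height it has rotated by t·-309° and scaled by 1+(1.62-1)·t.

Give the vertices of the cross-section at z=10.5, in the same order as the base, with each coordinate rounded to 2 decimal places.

Cross-section at z=10.5: (5.28,2.35) (2.55,3.47) (-0.46,3.01) (-3.97,-4.20) (-1.82,-4.89) (2.74,-1.12)

t = z/height = 10.5/15 = 0.7
s = 1 + (scale-1)·z/height = 1 + (1.62-1)·10.5/15 = 1.434000
θ = twist·z/height = -309°·10.5/15 = -216.3000° = -3.775147 rad
cos θ = -0.805928, sin θ = 0.592013 (intermediates below are computed at full precision and shown rounded to 5 d.p.)
v1: (-2,-3.5) → rotate → (3.68390,1.63672) → ×s → (5.28272,2.34706) → (5.28,2.35)
v2: (0,-3) → rotate → (1.77604,2.41778) → ×s → (2.54684,3.46710) → (2.55,3.47)
v3: (1.5,-1.5) → rotate → (-0.32087,2.09691) → ×s → (-0.46013,3.00697) → (-0.46,3.01)
v4: (0.5,4) → rotate → (-2.77102,-2.92771) → ×s → (-3.97364,-4.19833) → (-3.97,-4.20)
v5: (-1,3.5) → rotate → (-1.26612,-3.41276) → ×s → (-1.81561,-4.89390) → (-1.82,-4.89)
v6: (-2,-0.5) → rotate → (1.90786,-0.78106) → ×s → (2.73588,-1.12004) → (2.74,-1.12)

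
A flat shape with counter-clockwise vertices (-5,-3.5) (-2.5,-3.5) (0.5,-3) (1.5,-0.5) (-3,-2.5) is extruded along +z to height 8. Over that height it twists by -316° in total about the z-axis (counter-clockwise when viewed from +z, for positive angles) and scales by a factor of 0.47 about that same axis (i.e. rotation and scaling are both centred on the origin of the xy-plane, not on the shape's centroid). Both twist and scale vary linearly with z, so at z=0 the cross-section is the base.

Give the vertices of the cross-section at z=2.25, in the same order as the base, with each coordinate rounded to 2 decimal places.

t = z/height = 2.25/8 = 0.28125
s = 1 + (scale-1)·z/height = 1 + (0.47-1)·2.25/8 = 0.850938
θ = twist·z/height = -316°·2.25/8 = -88.8750° = -1.551161 rad
cos θ = 0.019634, sin θ = -0.999807 (intermediates below are computed at full precision and shown rounded to 5 d.p.)
v1: (-5,-3.5) → rotate → (-3.59749,4.93032) → ×s → (-3.06124,4.19539) → (-3.06,4.20)
v2: (-2.5,-3.5) → rotate → (-3.54841,2.43080) → ×s → (-3.01947,2.06846) → (-3.02,2.07)
v3: (0.5,-3) → rotate → (-2.98960,-0.55880) → ×s → (-2.54397,-0.47551) → (-2.54,-0.48)
v4: (1.5,-0.5) → rotate → (-0.47045,-1.50953) → ×s → (-0.40033,-1.28451) → (-0.40,-1.28)
v5: (-3,-2.5) → rotate → (-2.55842,2.95034) → ×s → (-2.17705,2.51055) → (-2.18,2.51)

Cross-section at z=2.25: (-3.06,4.20) (-3.02,2.07) (-2.54,-0.48) (-0.40,-1.28) (-2.18,2.51)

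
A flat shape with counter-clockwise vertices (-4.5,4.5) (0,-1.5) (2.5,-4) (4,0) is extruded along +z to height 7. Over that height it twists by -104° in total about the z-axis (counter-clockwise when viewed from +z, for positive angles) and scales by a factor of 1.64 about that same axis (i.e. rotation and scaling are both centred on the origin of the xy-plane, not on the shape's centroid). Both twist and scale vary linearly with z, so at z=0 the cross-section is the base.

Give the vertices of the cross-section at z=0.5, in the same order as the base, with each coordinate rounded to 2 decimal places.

t = z/height = 0.5/7 = 0.0714286
s = 1 + (scale-1)·z/height = 1 + (1.64-1)·0.5/7 = 1.045714
θ = twist·z/height = -104°·0.5/7 = -7.4286° = -0.129653 rad
cos θ = 0.991607, sin θ = -0.129290 (intermediates below are computed at full precision and shown rounded to 5 d.p.)
v1: (-4.5,4.5) → rotate → (-3.88043,5.04404) → ×s → (-4.05782,5.27462) → (-4.06,5.27)
v2: (0,-1.5) → rotate → (-0.19394,-1.48741) → ×s → (-0.20280,-1.55541) → (-0.20,-1.56)
v3: (2.5,-4) → rotate → (1.96186,-4.28965) → ×s → (2.05154,-4.48575) → (2.05,-4.49)
v4: (4,0) → rotate → (3.96643,-0.51716) → ×s → (4.14775,-0.54080) → (4.15,-0.54)

Cross-section at z=0.5: (-4.06,5.27) (-0.20,-1.56) (2.05,-4.49) (4.15,-0.54)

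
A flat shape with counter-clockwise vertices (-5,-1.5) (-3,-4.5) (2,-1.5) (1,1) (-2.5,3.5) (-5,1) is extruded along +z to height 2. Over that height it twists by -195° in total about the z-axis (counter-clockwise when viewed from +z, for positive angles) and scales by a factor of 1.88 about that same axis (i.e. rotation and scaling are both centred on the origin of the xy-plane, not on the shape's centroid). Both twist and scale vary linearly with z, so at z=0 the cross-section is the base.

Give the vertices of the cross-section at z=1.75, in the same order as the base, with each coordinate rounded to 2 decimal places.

t = z/height = 1.75/2 = 0.875
s = 1 + (scale-1)·z/height = 1 + (1.88-1)·1.75/2 = 1.770000
θ = twist·z/height = -195°·1.75/2 = -170.6250° = -2.977968 rad
cos θ = -0.986643, sin θ = -0.162895 (intermediates below are computed at full precision and shown rounded to 5 d.p.)
v1: (-5,-1.5) → rotate → (4.68887,2.29444) → ×s → (8.29931,4.06116) → (8.30,4.06)
v2: (-3,-4.5) → rotate → (2.22690,4.92858) → ×s → (3.94161,8.72359) → (3.94,8.72)
v3: (2,-1.5) → rotate → (-2.21763,1.15417) → ×s → (-3.92520,2.04289) → (-3.93,2.04)
v4: (1,1) → rotate → (-0.82375,-1.14954) → ×s → (-1.45803,-2.03468) → (-1.46,-2.03)
v5: (-2.5,3.5) → rotate → (3.03674,-3.04601) → ×s → (5.37503,-5.39144) → (5.38,-5.39)
v6: (-5,1) → rotate → (5.09611,-0.17217) → ×s → (9.02012,-0.30473) → (9.02,-0.30)

Cross-section at z=1.75: (8.30,4.06) (3.94,8.72) (-3.93,2.04) (-1.46,-2.03) (5.38,-5.39) (9.02,-0.30)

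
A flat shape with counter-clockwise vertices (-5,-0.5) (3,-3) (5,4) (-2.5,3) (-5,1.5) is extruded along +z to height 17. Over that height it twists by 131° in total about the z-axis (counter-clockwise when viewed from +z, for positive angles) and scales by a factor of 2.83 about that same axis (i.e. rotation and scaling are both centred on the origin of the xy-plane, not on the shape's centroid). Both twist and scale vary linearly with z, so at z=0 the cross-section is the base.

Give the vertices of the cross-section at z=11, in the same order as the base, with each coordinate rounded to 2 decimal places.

Cross-section at z=11: (0.09,-10.97) (7.12,5.93) (-7.70,11.67) (-7.02,-4.84) (-4.26,-10.58)

t = z/height = 11/17 = 0.647059
s = 1 + (scale-1)·z/height = 1 + (2.83-1)·11/17 = 2.184118
θ = twist·z/height = 131°·11/17 = 84.7647° = 1.479423 rad
cos θ = 0.091246, sin θ = 0.995828 (intermediates below are computed at full precision and shown rounded to 5 d.p.)
v1: (-5,-0.5) → rotate → (0.04168,-5.02476) → ×s → (0.09104,-10.97468) → (0.09,-10.97)
v2: (3,-3) → rotate → (3.26122,2.71375) → ×s → (7.12290,5.92714) → (7.12,5.93)
v3: (5,4) → rotate → (-3.52708,5.34413) → ×s → (-7.70357,11.67220) → (-7.70,11.67)
v4: (-2.5,3) → rotate → (-3.21560,-2.21583) → ×s → (-7.02325,-4.83964) → (-7.02,-4.84)
v5: (-5,1.5) → rotate → (-1.94997,-4.84227) → ×s → (-4.25897,-10.57609) → (-4.26,-10.58)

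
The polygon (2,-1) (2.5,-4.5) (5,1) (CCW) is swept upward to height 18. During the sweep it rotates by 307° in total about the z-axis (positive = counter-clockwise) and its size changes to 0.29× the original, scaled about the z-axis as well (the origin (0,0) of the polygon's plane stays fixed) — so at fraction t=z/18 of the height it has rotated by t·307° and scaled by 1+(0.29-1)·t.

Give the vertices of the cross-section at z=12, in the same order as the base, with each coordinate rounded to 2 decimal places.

t = z/height = 12/18 = 0.666667
s = 1 + (scale-1)·z/height = 1 + (0.29-1)·12/18 = 0.526667
θ = twist·z/height = 307°·12/18 = 204.6667° = 3.572107 rad
cos θ = -0.908751, sin θ = -0.417338 (intermediates below are computed at full precision and shown rounded to 5 d.p.)
v1: (2,-1) → rotate → (-2.23484,0.07407) → ×s → (-1.17702,0.03901) → (-1.18,0.04)
v2: (2.5,-4.5) → rotate → (-4.14990,3.04603) → ×s → (-2.18561,1.60424) → (-2.19,1.60)
v3: (5,1) → rotate → (-4.12642,-2.99544) → ×s → (-2.17325,-1.57760) → (-2.17,-1.58)

Cross-section at z=12: (-1.18,0.04) (-2.19,1.60) (-2.17,-1.58)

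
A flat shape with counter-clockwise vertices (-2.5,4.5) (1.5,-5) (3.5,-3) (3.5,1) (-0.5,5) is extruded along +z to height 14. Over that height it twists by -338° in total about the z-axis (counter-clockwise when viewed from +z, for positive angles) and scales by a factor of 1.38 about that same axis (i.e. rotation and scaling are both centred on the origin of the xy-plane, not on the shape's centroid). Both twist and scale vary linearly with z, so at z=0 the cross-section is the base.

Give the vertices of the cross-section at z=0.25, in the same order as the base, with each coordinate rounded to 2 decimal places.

t = z/height = 0.25/14 = 0.0178571
s = 1 + (scale-1)·z/height = 1 + (1.38-1)·0.25/14 = 1.006786
θ = twist·z/height = -338°·0.25/14 = -6.0357° = -0.105343 rad
cos θ = 0.994457, sin θ = -0.105148 (intermediates below are computed at full precision and shown rounded to 5 d.p.)
v1: (-2.5,4.5) → rotate → (-2.01297,4.73793) → ×s → (-2.02663,4.77008) → (-2.03,4.77)
v2: (1.5,-5) → rotate → (0.96594,-5.13001) → ×s → (0.97250,-5.16482) → (0.97,-5.16)
v3: (3.5,-3) → rotate → (3.16515,-3.35139) → ×s → (3.18663,-3.37413) → (3.19,-3.37)
v4: (3.5,1) → rotate → (3.58575,0.62644) → ×s → (3.61008,0.63069) → (3.61,0.63)
v5: (-0.5,5) → rotate → (0.02851,5.02486) → ×s → (0.02871,5.05895) → (0.03,5.06)

Cross-section at z=0.25: (-2.03,4.77) (0.97,-5.16) (3.19,-3.37) (3.61,0.63) (0.03,5.06)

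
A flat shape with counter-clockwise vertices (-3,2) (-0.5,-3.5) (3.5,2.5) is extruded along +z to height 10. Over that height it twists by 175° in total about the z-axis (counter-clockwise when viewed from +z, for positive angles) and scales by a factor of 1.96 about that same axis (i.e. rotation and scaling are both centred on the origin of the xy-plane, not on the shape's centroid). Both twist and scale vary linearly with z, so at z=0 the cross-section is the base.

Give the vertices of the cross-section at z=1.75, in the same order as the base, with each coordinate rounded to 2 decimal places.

t = z/height = 1.75/10 = 0.175
s = 1 + (scale-1)·z/height = 1 + (1.96-1)·1.75/10 = 1.168000
θ = twist·z/height = 175°·1.75/10 = 30.6250° = 0.534507 rad
cos θ = 0.860520, sin θ = 0.509417 (intermediates below are computed at full precision and shown rounded to 5 d.p.)
v1: (-3,2) → rotate → (-3.60039,0.19279) → ×s → (-4.20526,0.22518) → (-4.21,0.23)
v2: (-0.5,-3.5) → rotate → (1.35270,-3.26653) → ×s → (1.57995,-3.81530) → (1.58,-3.82)
v3: (3.5,2.5) → rotate → (1.73828,3.93426) → ×s → (2.03031,4.59521) → (2.03,4.60)

Cross-section at z=1.75: (-4.21,0.23) (1.58,-3.82) (2.03,4.60)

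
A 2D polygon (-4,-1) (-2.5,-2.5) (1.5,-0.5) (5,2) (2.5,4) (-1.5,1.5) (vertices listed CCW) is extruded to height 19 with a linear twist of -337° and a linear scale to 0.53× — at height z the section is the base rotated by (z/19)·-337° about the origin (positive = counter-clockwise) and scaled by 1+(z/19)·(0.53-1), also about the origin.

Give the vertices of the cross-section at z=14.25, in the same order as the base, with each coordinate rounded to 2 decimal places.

t = z/height = 14.25/19 = 0.75
s = 1 + (scale-1)·z/height = 1 + (0.53-1)·14.25/19 = 0.647500
θ = twist·z/height = -337°·14.25/19 = -252.7500° = -4.411320 rad
cos θ = -0.296542, sin θ = 0.955020 (intermediates below are computed at full precision and shown rounded to 5 d.p.)
v1: (-4,-1) → rotate → (2.14119,-3.52354) → ×s → (1.38642,-2.28149) → (1.39,-2.28)
v2: (-2.5,-2.5) → rotate → (3.12890,-1.64620) → ×s → (2.02597,-1.06591) → (2.03,-1.07)
v3: (1.5,-0.5) → rotate → (0.03270,1.58080) → ×s → (0.02117,1.02357) → (0.02,1.02)
v4: (5,2) → rotate → (-3.39275,4.18202) → ×s → (-2.19680,2.70786) → (-2.20,2.71)
v5: (2.5,4) → rotate → (-4.56143,1.20138) → ×s → (-2.95353,0.77790) → (-2.95,0.78)
v6: (-1.5,1.5) → rotate → (-0.98772,-1.87734) → ×s → (-0.63955,-1.21558) → (-0.64,-1.22)

Cross-section at z=14.25: (1.39,-2.28) (2.03,-1.07) (0.02,1.02) (-2.20,2.71) (-2.95,0.78) (-0.64,-1.22)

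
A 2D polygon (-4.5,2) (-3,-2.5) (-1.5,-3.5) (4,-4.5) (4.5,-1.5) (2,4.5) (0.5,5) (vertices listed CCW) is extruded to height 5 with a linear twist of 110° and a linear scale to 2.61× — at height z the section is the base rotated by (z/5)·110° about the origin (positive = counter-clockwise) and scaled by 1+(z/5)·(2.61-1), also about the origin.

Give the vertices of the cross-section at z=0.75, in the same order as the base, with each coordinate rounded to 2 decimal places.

Cross-section at z=0.75: (-6.06,0.79) (-2.69,-4.03) (-0.55,-4.70) (6.35,-3.95) (5.89,-0.20) (0.79,6.06) (-1.17,6.13)

t = z/height = 0.75/5 = 0.15
s = 1 + (scale-1)·z/height = 1 + (2.61-1)·0.75/5 = 1.241500
θ = twist·z/height = 110°·0.75/5 = 16.5000° = 0.287979 rad
cos θ = 0.958820, sin θ = 0.284015 (intermediates below are computed at full precision and shown rounded to 5 d.p.)
v1: (-4.5,2) → rotate → (-4.88272,0.63957) → ×s → (-6.06190,0.79403) → (-6.06,0.79)
v2: (-3,-2.5) → rotate → (-2.16642,-3.24910) → ×s → (-2.68961,-4.03375) → (-2.69,-4.03)
v3: (-1.5,-3.5) → rotate → (-0.44418,-3.78189) → ×s → (-0.55144,-4.69522) → (-0.55,-4.70)
v4: (4,-4.5) → rotate → (5.11335,-3.17863) → ×s → (6.34822,-3.94627) → (6.35,-3.95)
v5: (4.5,-1.5) → rotate → (4.74071,-0.16016) → ×s → (5.88559,-0.19884) → (5.89,-0.20)
v6: (2,4.5) → rotate → (0.63957,4.88272) → ×s → (0.79403,6.06190) → (0.79,6.06)
v7: (0.5,5) → rotate → (-0.94067,4.93611) → ×s → (-1.16784,6.12818) → (-1.17,6.13)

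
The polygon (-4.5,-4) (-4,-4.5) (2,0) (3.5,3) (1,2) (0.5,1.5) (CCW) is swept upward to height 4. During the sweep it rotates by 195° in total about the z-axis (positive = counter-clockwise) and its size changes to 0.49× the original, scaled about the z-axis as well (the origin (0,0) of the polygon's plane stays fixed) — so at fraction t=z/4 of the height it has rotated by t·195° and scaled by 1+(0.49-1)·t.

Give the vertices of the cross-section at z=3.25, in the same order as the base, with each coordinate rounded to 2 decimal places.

t = z/height = 3.25/4 = 0.8125
s = 1 + (scale-1)·z/height = 1 + (0.49-1)·3.25/4 = 0.585625
θ = twist·z/height = 195°·3.25/4 = 158.4375° = 2.765256 rad
cos θ = -0.930017, sin θ = 0.367516 (intermediates below are computed at full precision and shown rounded to 5 d.p.)
v1: (-4.5,-4) → rotate → (5.65514,2.06625) → ×s → (3.31179,1.21005) → (3.31,1.21)
v2: (-4,-4.5) → rotate → (5.37389,2.71501) → ×s → (3.14708,1.58998) → (3.15,1.59)
v3: (2,0) → rotate → (-1.86003,0.73503) → ×s → (-1.08928,0.43045) → (-1.09,0.43)
v4: (3.5,3) → rotate → (-4.35761,-1.50375) → ×s → (-2.55192,-0.88063) → (-2.55,-0.88)
v5: (1,2) → rotate → (-1.66505,-1.49252) → ×s → (-0.97509,-0.87406) → (-0.98,-0.87)
v6: (0.5,1.5) → rotate → (-1.01628,-1.21127) → ×s → (-0.59516,-0.70935) → (-0.60,-0.71)

Cross-section at z=3.25: (3.31,1.21) (3.15,1.59) (-1.09,0.43) (-2.55,-0.88) (-0.98,-0.87) (-0.60,-0.71)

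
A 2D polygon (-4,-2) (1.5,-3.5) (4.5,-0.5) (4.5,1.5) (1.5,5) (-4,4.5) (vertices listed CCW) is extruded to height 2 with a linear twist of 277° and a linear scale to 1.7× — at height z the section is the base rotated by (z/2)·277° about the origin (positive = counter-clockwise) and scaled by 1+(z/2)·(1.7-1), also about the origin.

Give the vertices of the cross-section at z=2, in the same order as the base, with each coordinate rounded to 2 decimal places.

Cross-section at z=2: (-4.20,6.33) (-5.59,-3.26) (0.09,-7.70) (3.46,-7.28) (8.75,-1.50) (6.76,7.68)

t = z/height = 2/2 = 1
s = 1 + (scale-1)·z/height = 1 + (1.7-1)·2/2 = 1.700000
θ = twist·z/height = 277°·2/2 = 277.0000° = 4.834562 rad
cos θ = 0.121869, sin θ = -0.992546 (intermediates below are computed at full precision and shown rounded to 5 d.p.)
v1: (-4,-2) → rotate → (-2.47257,3.72645) → ×s → (-4.20337,6.33496) → (-4.20,6.33)
v2: (1.5,-3.5) → rotate → (-3.29111,-1.91536) → ×s → (-5.59488,-3.25612) → (-5.59,-3.26)
v3: (4.5,-0.5) → rotate → (0.05214,-4.52739) → ×s → (0.08864,-7.69657) → (0.09,-7.70)
v4: (4.5,1.5) → rotate → (2.03723,-4.28365) → ×s → (3.46329,-7.28221) → (3.46,-7.28)
v5: (1.5,5) → rotate → (5.14553,-0.87947) → ×s → (8.74741,-1.49510) → (8.75,-1.50)
v6: (-4,4.5) → rotate → (3.97898,4.51860) → ×s → (6.76427,7.68161) → (6.76,7.68)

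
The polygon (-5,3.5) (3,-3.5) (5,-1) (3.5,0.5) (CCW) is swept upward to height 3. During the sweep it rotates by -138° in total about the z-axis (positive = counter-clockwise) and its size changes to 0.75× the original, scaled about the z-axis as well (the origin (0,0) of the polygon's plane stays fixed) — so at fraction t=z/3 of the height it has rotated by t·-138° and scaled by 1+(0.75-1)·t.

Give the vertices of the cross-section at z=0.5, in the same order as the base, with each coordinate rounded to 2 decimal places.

t = z/height = 0.5/3 = 0.166667
s = 1 + (scale-1)·z/height = 1 + (0.75-1)·0.5/3 = 0.958333
θ = twist·z/height = -138°·0.5/3 = -23.0000° = -0.401426 rad
cos θ = 0.920505, sin θ = -0.390731 (intermediates below are computed at full precision and shown rounded to 5 d.p.)
v1: (-5,3.5) → rotate → (-3.23497,5.17542) → ×s → (-3.10018,4.95978) → (-3.10,4.96)
v2: (3,-3.5) → rotate → (1.39396,-4.39396) → ×s → (1.33587,-4.21088) → (1.34,-4.21)
v3: (5,-1) → rotate → (4.21179,-2.87416) → ×s → (4.03630,-2.75440) → (4.04,-2.75)
v4: (3.5,0.5) → rotate → (3.41713,-0.90731) → ×s → (3.27475,-0.86950) → (3.27,-0.87)

Cross-section at z=0.5: (-3.10,4.96) (1.34,-4.21) (4.04,-2.75) (3.27,-0.87)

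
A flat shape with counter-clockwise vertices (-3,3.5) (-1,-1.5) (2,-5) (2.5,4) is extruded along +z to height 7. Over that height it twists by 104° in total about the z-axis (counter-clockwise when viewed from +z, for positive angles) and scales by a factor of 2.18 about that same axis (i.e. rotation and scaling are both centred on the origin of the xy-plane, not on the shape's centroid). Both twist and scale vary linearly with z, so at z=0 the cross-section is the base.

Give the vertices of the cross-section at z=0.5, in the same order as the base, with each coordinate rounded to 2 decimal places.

t = z/height = 0.5/7 = 0.0714286
s = 1 + (scale-1)·z/height = 1 + (2.18-1)·0.5/7 = 1.084286
θ = twist·z/height = 104°·0.5/7 = 7.4286° = 0.129653 rad
cos θ = 0.991607, sin θ = 0.129290 (intermediates below are computed at full precision and shown rounded to 5 d.p.)
v1: (-3,3.5) → rotate → (-3.42734,3.08275) → ×s → (-3.71621,3.34259) → (-3.72,3.34)
v2: (-1,-1.5) → rotate → (-0.79767,-1.61670) → ×s → (-0.86490,-1.75297) → (-0.86,-1.75)
v3: (2,-5) → rotate → (2.62966,-4.69945) → ×s → (2.85131,-5.09555) → (2.85,-5.10)
v4: (2.5,4) → rotate → (1.96186,4.28965) → ×s → (2.12721,4.65121) → (2.13,4.65)

Cross-section at z=0.5: (-3.72,3.34) (-0.86,-1.75) (2.85,-5.10) (2.13,4.65)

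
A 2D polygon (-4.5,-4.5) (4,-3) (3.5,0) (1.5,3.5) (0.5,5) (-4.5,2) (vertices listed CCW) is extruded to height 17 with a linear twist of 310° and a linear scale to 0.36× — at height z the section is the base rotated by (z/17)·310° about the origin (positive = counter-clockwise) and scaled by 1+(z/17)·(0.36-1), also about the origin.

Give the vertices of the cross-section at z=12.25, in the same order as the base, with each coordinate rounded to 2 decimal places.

Cross-section at z=12.25: (0.10,3.43) (-2.68,-0.31) (-1.37,-1.30) (0.71,-1.93) (1.65,-2.14) (2.50,0.88)

t = z/height = 12.25/17 = 0.720588
s = 1 + (scale-1)·z/height = 1 + (0.36-1)·12.25/17 = 0.538824
θ = twist·z/height = 310°·12.25/17 = 223.3824° = 3.898758 rad
cos θ = -0.726786, sin θ = -0.686864 (intermediates below are computed at full precision and shown rounded to 5 d.p.)
v1: (-4.5,-4.5) → rotate → (0.17965,6.36142) → ×s → (0.09680,3.42769) → (0.10,3.43)
v2: (4,-3) → rotate → (-4.96774,-0.56710) → ×s → (-2.67673,-0.30556) → (-2.68,-0.31)
v3: (3.5,0) → rotate → (-2.54375,-2.40402) → ×s → (-1.37063,-1.29534) → (-1.37,-1.30)
v4: (1.5,3.5) → rotate → (1.31384,-3.57405) → ×s → (0.70793,-1.92578) → (0.71,-1.93)
v5: (0.5,5) → rotate → (3.07093,-3.97736) → ×s → (1.65469,-2.14310) → (1.65,-2.14)
v6: (-4.5,2) → rotate → (4.64427,1.63731) → ×s → (2.50244,0.88222) → (2.50,0.88)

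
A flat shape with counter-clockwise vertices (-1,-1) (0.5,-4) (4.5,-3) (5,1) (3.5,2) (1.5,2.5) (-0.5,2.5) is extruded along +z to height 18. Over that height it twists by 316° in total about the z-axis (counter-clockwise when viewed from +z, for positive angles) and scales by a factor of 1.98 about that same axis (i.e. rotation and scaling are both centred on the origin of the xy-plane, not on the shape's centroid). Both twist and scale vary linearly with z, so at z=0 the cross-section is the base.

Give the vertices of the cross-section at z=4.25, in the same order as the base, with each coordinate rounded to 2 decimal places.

t = z/height = 4.25/18 = 0.236111
s = 1 + (scale-1)·z/height = 1 + (1.98-1)·4.25/18 = 1.231389
θ = twist·z/height = 316°·4.25/18 = 74.6111° = 1.302210 rad
cos θ = 0.265369, sin θ = 0.964147 (intermediates below are computed at full precision and shown rounded to 5 d.p.)
v1: (-1,-1) → rotate → (0.69878,-1.22952) → ×s → (0.86047,-1.51401) → (0.86,-1.51)
v2: (0.5,-4) → rotate → (3.98927,-0.57940) → ×s → (4.91235,-0.71347) → (4.91,-0.71)
v3: (4.5,-3) → rotate → (4.08660,3.54255) → ×s → (5.03220,4.36226) → (5.03,4.36)
v4: (5,1) → rotate → (0.36270,5.08610) → ×s → (0.44662,6.26297) → (0.45,6.26)
v5: (3.5,2) → rotate → (-0.99950,3.90525) → ×s → (-1.23078,4.80888) → (-1.23,4.81)
v6: (1.5,2.5) → rotate → (-2.01231,2.10964) → ×s → (-2.47794,2.59779) → (-2.48,2.60)
v7: (-0.5,2.5) → rotate → (-2.54305,0.18135) → ×s → (-3.13149,0.22331) → (-3.13,0.22)

Cross-section at z=4.25: (0.86,-1.51) (4.91,-0.71) (5.03,4.36) (0.45,6.26) (-1.23,4.81) (-2.48,2.60) (-3.13,0.22)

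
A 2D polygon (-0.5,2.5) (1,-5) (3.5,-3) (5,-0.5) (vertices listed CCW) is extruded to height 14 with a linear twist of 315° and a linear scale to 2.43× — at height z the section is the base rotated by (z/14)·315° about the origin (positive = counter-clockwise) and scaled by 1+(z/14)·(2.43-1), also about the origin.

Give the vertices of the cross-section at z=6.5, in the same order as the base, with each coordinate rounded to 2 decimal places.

Cross-section at z=6.5: (-1.62,-3.92) (3.24,7.84) (-2.07,7.39) (-6.46,5.31)

t = z/height = 6.5/14 = 0.464286
s = 1 + (scale-1)·z/height = 1 + (2.43-1)·6.5/14 = 1.663929
θ = twist·z/height = 315°·6.5/14 = 146.2500° = 2.552544 rad
cos θ = -0.831470, sin θ = 0.555570 (intermediates below are computed at full precision and shown rounded to 5 d.p.)
v1: (-0.5,2.5) → rotate → (-0.97319,-2.35646) → ×s → (-1.61932,-3.92098) → (-1.62,-3.92)
v2: (1,-5) → rotate → (1.94638,4.71292) → ×s → (3.23864,7.84196) → (3.24,7.84)
v3: (3.5,-3) → rotate → (-1.24343,4.43890) → ×s → (-2.06898,7.38602) → (-2.07,7.39)
v4: (5,-0.5) → rotate → (-3.87956,3.19359) → ×s → (-6.45532,5.31390) → (-6.46,5.31)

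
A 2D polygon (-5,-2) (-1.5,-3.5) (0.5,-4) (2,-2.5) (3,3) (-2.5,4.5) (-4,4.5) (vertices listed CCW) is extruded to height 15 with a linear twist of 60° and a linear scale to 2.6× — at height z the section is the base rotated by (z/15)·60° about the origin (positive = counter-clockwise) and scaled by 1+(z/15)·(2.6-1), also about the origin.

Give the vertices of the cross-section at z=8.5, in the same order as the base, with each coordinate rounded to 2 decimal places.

t = z/height = 8.5/15 = 0.566667
s = 1 + (scale-1)·z/height = 1 + (2.6-1)·8.5/15 = 1.906667
θ = twist·z/height = 60°·8.5/15 = 34.0000° = 0.593412 rad
cos θ = 0.829038, sin θ = 0.559193 (intermediates below are computed at full precision and shown rounded to 5 d.p.)
v1: (-5,-2) → rotate → (-3.02680,-4.45404) → ×s → (-5.77110,-8.49237) → (-5.77,-8.49)
v2: (-1.5,-3.5) → rotate → (0.71362,-3.74042) → ×s → (1.36063,-7.13174) → (1.36,-7.13)
v3: (0.5,-4) → rotate → (2.65129,-3.03655) → ×s → (5.05513,-5.78970) → (5.06,-5.79)
v4: (2,-2.5) → rotate → (3.05606,-0.95421) → ×s → (5.82688,-1.81936) → (5.83,-1.82)
v5: (3,3) → rotate → (0.80953,4.16469) → ×s → (1.54351,7.94068) → (1.54,7.94)
v6: (-2.5,4.5) → rotate → (-4.58896,2.33269) → ×s → (-8.74962,4.44766) → (-8.75,4.45)
v7: (-4,4.5) → rotate → (-5.83252,1.49390) → ×s → (-11.12067,2.84836) → (-11.12,2.85)

Cross-section at z=8.5: (-5.77,-8.49) (1.36,-7.13) (5.06,-5.79) (5.83,-1.82) (1.54,7.94) (-8.75,4.45) (-11.12,2.85)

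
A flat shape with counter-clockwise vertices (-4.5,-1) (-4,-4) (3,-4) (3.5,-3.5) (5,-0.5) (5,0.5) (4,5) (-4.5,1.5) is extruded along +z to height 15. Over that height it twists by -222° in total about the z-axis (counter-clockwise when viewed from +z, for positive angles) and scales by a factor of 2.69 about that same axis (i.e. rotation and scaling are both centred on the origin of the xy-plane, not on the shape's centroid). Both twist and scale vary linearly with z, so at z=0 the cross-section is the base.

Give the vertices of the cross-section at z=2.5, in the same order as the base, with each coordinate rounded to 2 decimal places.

Cross-section at z=2.5: (-5.38,2.45) (-7.18,-1.01) (-0.01,-6.41) (0.88,-6.28) (4.73,-4.37) (5.50,-3.34) (7.95,2.03) (-3.45,5.01)

t = z/height = 2.5/15 = 0.166667
s = 1 + (scale-1)·z/height = 1 + (2.69-1)·2.5/15 = 1.281667
θ = twist·z/height = -222°·2.5/15 = -37.0000° = -0.645772 rad
cos θ = 0.798636, sin θ = -0.601815 (intermediates below are computed at full precision and shown rounded to 5 d.p.)
v1: (-4.5,-1) → rotate → (-4.19567,1.90953) → ×s → (-5.37746,2.44738) → (-5.38,2.45)
v2: (-4,-4) → rotate → (-5.60180,-0.78728) → ×s → (-7.17964,-1.00903) → (-7.18,-1.01)
v3: (3,-4) → rotate → (-0.01135,-4.99999) → ×s → (-0.01455,-6.40832) → (-0.01,-6.41)
v4: (3.5,-3.5) → rotate → (0.68887,-4.90158) → ×s → (0.88290,-6.28219) → (0.88,-6.28)
v5: (5,-0.5) → rotate → (3.69227,-3.40839) → ×s → (4.73226,-4.36842) → (4.73,-4.37)
v6: (5,0.5) → rotate → (4.29409,-2.60976) → ×s → (5.50359,-3.34484) → (5.50,-3.34)
v7: (4,5) → rotate → (6.20362,1.58592) → ×s → (7.95097,2.03262) → (7.95,2.03)
v8: (-4.5,1.5) → rotate → (-2.69114,3.90612) → ×s → (-3.44914,5.00634) → (-3.45,5.01)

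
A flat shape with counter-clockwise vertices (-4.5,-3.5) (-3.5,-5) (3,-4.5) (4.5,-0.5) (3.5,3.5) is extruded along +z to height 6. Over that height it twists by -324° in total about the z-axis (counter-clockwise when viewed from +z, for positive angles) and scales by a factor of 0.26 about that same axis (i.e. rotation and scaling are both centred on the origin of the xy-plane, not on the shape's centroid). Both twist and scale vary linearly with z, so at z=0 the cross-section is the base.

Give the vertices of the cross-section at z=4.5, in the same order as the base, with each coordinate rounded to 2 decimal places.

t = z/height = 4.5/6 = 0.75
s = 1 + (scale-1)·z/height = 1 + (0.26-1)·4.5/6 = 0.445000
θ = twist·z/height = -324°·4.5/6 = -243.0000° = -4.241150 rad
cos θ = -0.453990, sin θ = 0.891007 (intermediates below are computed at full precision and shown rounded to 5 d.p.)
v1: (-4.5,-3.5) → rotate → (5.16148,-2.42056) → ×s → (2.29686,-1.07715) → (2.30,-1.08)
v2: (-3.5,-5) → rotate → (6.04400,-0.84857) → ×s → (2.68958,-0.37761) → (2.69,-0.38)
v3: (3,-4.5) → rotate → (2.64756,4.71598) → ×s → (1.17816,2.09861) → (1.18,2.10)
v4: (4.5,-0.5) → rotate → (-1.59745,4.23652) → ×s → (-0.71087,1.88525) → (-0.71,1.89)
v5: (3.5,3.5) → rotate → (-4.70749,1.52956) → ×s → (-2.09483,0.68065) → (-2.09,0.68)

Cross-section at z=4.5: (2.30,-1.08) (2.69,-0.38) (1.18,2.10) (-0.71,1.89) (-2.09,0.68)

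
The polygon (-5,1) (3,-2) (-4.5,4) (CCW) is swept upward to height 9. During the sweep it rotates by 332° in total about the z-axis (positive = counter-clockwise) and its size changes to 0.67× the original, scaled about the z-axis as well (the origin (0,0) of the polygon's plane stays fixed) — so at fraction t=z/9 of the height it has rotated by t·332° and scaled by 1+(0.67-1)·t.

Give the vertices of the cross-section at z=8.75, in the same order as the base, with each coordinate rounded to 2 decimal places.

Cross-section at z=8.75: (-2.29,2.59) (0.80,-2.31) (-0.79,4.01)

t = z/height = 8.75/9 = 0.972222
s = 1 + (scale-1)·z/height = 1 + (0.67-1)·8.75/9 = 0.679167
θ = twist·z/height = 332°·8.75/9 = 322.7778° = 5.633535 rad
cos θ = 0.796295, sin θ = -0.604908 (intermediates below are computed at full precision and shown rounded to 5 d.p.)
v1: (-5,1) → rotate → (-3.37657,3.82084) → ×s → (-2.29325,2.59498) → (-2.29,2.59)
v2: (3,-2) → rotate → (1.17907,-3.40731) → ×s → (0.80079,-2.31413) → (0.80,-2.31)
v3: (-4.5,4) → rotate → (-1.16370,5.90727) → ×s → (-0.79034,4.01202) → (-0.79,4.01)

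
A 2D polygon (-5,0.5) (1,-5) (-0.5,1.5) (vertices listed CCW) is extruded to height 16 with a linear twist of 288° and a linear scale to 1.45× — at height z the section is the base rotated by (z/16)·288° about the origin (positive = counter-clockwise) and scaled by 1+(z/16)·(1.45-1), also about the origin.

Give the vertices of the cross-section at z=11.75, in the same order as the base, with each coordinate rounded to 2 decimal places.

t = z/height = 11.75/16 = 0.734375
s = 1 + (scale-1)·z/height = 1 + (1.45-1)·11.75/16 = 1.330469
θ = twist·z/height = 288°·11.75/16 = 211.5000° = 3.691371 rad
cos θ = -0.852640, sin θ = -0.522499 (intermediates below are computed at full precision and shown rounded to 5 d.p.)
v1: (-5,0.5) → rotate → (4.52445,2.18617) → ×s → (6.01964,2.90863) → (6.02,2.91)
v2: (1,-5) → rotate → (-3.46513,3.74070) → ×s → (-4.61025,4.97689) → (-4.61,4.98)
v3: (-0.5,1.5) → rotate → (1.21007,-1.01771) → ×s → (1.60996,-1.35403) → (1.61,-1.35)

Cross-section at z=11.75: (6.02,2.91) (-4.61,4.98) (1.61,-1.35)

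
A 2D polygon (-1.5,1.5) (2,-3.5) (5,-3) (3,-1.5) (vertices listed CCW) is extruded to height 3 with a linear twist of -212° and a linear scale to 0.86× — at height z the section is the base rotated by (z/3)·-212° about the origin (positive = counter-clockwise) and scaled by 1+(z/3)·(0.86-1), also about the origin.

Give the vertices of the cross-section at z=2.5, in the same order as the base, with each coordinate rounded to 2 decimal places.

t = z/height = 2.5/3 = 0.833333
s = 1 + (scale-1)·z/height = 1 + (0.86-1)·2.5/3 = 0.883333
θ = twist·z/height = -212°·2.5/3 = -176.6667° = -3.083415 rad
cos θ = -0.998308, sin θ = -0.058145 (intermediates below are computed at full precision and shown rounded to 5 d.p.)
v1: (-1.5,1.5) → rotate → (1.58468,-1.41024) → ×s → (1.39980,-1.24572) → (1.40,-1.25)
v2: (2,-3.5) → rotate → (-2.20012,3.37779) → ×s → (-1.94344,2.98371) → (-1.94,2.98)
v3: (5,-3) → rotate → (-5.16598,2.70420) → ×s → (-4.56328,2.38871) → (-4.56,2.39)
v4: (3,-1.5) → rotate → (-3.08214,1.32303) → ×s → (-2.72256,1.16867) → (-2.72,1.17)

Cross-section at z=2.5: (1.40,-1.25) (-1.94,2.98) (-4.56,2.39) (-2.72,1.17)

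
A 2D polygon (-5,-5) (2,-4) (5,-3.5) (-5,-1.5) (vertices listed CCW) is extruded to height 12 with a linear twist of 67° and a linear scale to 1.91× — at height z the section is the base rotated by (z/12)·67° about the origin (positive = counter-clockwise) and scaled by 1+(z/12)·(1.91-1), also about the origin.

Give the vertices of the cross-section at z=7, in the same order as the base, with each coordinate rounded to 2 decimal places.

Cross-section at z=7: (-1.12,-10.77) (6.24,-2.82) (9.32,0.67) (-4.49,-6.61)

t = z/height = 7/12 = 0.583333
s = 1 + (scale-1)·z/height = 1 + (1.91-1)·7/12 = 1.530833
θ = twist·z/height = 67°·7/12 = 39.0833° = 0.682133 rad
cos θ = 0.776230, sin θ = 0.630450 (intermediates below are computed at full precision and shown rounded to 5 d.p.)
v1: (-5,-5) → rotate → (-0.72890,-7.03340) → ×s → (-1.11582,-10.76696) → (-1.12,-10.77)
v2: (2,-4) → rotate → (4.07426,-1.84402) → ×s → (6.23701,-2.82289) → (6.24,-2.82)
v3: (5,-3.5) → rotate → (6.08772,0.43545) → ×s → (9.31929,0.66659) → (9.32,0.67)
v4: (-5,-1.5) → rotate → (-2.93547,-4.31659) → ×s → (-4.49372,-6.60799) → (-4.49,-6.61)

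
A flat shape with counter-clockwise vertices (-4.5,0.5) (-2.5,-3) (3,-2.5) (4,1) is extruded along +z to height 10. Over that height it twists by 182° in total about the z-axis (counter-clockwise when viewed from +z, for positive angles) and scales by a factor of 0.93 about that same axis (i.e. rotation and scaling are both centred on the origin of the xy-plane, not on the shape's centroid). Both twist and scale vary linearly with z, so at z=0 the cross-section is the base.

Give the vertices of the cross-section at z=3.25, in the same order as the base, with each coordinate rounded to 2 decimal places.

t = z/height = 3.25/10 = 0.325
s = 1 + (scale-1)·z/height = 1 + (0.93-1)·3.25/10 = 0.977250
θ = twist·z/height = 182°·3.25/10 = 59.1500° = 1.032362 rad
cos θ = 0.512792, sin θ = 0.858513 (intermediates below are computed at full precision and shown rounded to 5 d.p.)
v1: (-4.5,0.5) → rotate → (-2.73682,-3.60691) → ×s → (-2.67456,-3.52485) → (-2.67,-3.52)
v2: (-2.5,-3) → rotate → (1.29356,-3.68466) → ×s → (1.26413,-3.60083) → (1.26,-3.60)
v3: (3,-2.5) → rotate → (3.68466,1.29356) → ×s → (3.60083,1.26413) → (3.60,1.26)
v4: (4,1) → rotate → (1.19266,3.94684) → ×s → (1.16552,3.85705) → (1.17,3.86)

Cross-section at z=3.25: (-2.67,-3.52) (1.26,-3.60) (3.60,1.26) (1.17,3.86)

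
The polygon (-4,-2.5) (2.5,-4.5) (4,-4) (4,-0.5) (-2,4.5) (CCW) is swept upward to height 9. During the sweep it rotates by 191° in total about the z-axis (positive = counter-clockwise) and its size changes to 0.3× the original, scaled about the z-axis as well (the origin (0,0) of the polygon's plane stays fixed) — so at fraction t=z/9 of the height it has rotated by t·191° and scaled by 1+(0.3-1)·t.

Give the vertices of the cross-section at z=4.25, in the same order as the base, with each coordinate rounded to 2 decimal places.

t = z/height = 4.25/9 = 0.472222
s = 1 + (scale-1)·z/height = 1 + (0.3-1)·4.25/9 = 0.669444
θ = twist·z/height = 191°·4.25/9 = 90.1944° = 1.574190 rad
cos θ = -0.003394, sin θ = 0.999994 (intermediates below are computed at full precision and shown rounded to 5 d.p.)
v1: (-4,-2.5) → rotate → (2.51356,-3.99149) → ×s → (1.68269,-2.67208) → (1.68,-2.67)
v2: (2.5,-4.5) → rotate → (4.49149,2.51526) → ×s → (3.00680,1.68382) → (3.01,1.68)
v3: (4,-4) → rotate → (3.98640,4.01355) → ×s → (2.66867,2.68685) → (2.67,2.69)
v4: (4,-0.5) → rotate → (0.48642,4.00167) → ×s → (0.32563,2.67890) → (0.33,2.68)
v5: (-2,4.5) → rotate → (-4.49319,-2.01526) → ×s → (-3.00794,-1.34910) → (-3.01,-1.35)

Cross-section at z=4.25: (1.68,-2.67) (3.01,1.68) (2.67,2.69) (0.33,2.68) (-3.01,-1.35)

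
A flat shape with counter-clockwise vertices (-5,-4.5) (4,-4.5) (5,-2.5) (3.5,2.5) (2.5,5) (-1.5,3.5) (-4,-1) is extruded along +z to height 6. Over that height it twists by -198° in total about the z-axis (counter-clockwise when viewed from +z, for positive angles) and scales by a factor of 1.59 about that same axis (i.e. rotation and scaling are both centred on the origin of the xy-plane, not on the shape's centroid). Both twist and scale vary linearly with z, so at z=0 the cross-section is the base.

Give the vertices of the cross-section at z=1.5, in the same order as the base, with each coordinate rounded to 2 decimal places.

t = z/height = 1.5/6 = 0.25
s = 1 + (scale-1)·z/height = 1 + (1.59-1)·1.5/6 = 1.147500
θ = twist·z/height = -198°·1.5/6 = -49.5000° = -0.863938 rad
cos θ = 0.649448, sin θ = -0.760406 (intermediates below are computed at full precision and shown rounded to 5 d.p.)
v1: (-5,-4.5) → rotate → (-6.66907,0.87951) → ×s → (-7.65275,1.00924) → (-7.65,1.01)
v2: (4,-4.5) → rotate → (-0.82403,-5.96414) → ×s → (-0.94558,-6.84385) → (-0.95,-6.84)
v3: (5,-2.5) → rotate → (1.34623,-5.42565) → ×s → (1.54479,-6.22593) → (1.54,-6.23)
v4: (3.5,2.5) → rotate → (4.17408,-1.03780) → ×s → (4.78976,-1.19088) → (4.79,-1.19)
v5: (2.5,5) → rotate → (5.42565,1.34623) → ×s → (6.22593,1.54479) → (6.23,1.54)
v6: (-1.5,3.5) → rotate → (1.68725,3.41368) → ×s → (1.93612,3.91719) → (1.94,3.92)
v7: (-4,-1) → rotate → (-3.35820,2.39218) → ×s → (-3.85353,2.74502) → (-3.85,2.75)

Cross-section at z=1.5: (-7.65,1.01) (-0.95,-6.84) (1.54,-6.23) (4.79,-1.19) (6.23,1.54) (1.94,3.92) (-3.85,2.75)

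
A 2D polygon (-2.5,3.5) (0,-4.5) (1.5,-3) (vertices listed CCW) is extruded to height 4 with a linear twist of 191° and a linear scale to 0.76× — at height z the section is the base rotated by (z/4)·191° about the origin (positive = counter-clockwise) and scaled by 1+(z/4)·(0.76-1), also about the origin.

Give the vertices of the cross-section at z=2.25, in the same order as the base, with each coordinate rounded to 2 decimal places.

Cross-section at z=2.25: (-2.24,-2.97) (3.71,1.17) (2.09,2.02)

t = z/height = 2.25/4 = 0.5625
s = 1 + (scale-1)·z/height = 1 + (0.76-1)·2.25/4 = 0.865000
θ = twist·z/height = 191°·2.25/4 = 107.4375° = 1.875138 rad
cos θ = -0.299665, sin θ = 0.954044 (intermediates below are computed at full precision and shown rounded to 5 d.p.)
v1: (-2.5,3.5) → rotate → (-2.58999,-3.43394) → ×s → (-2.24034,-2.97036) → (-2.24,-2.97)
v2: (0,-4.5) → rotate → (4.29320,1.34849) → ×s → (3.71362,1.16645) → (3.71,1.17)
v3: (1.5,-3) → rotate → (2.41264,2.33006) → ×s → (2.08693,2.01550) → (2.09,2.02)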